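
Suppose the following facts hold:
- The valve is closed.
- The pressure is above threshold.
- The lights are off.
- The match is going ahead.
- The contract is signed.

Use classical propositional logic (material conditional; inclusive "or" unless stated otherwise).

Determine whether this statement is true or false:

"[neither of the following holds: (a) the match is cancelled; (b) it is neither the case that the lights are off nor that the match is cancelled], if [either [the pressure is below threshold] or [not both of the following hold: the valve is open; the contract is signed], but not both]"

True

Let R = "the pressure is above threshold" (True), N = "the valve is open" (False), V = "the contract is signed" (True), G = "the match is cancelled" (False), K = "the lights are on" (False).
In symbols: (not R xor (N nand V)) -> (G nor (not K nor G))

not R = not True = False
N nand V = False nand True = True
not R xor (N nand V) = False xor True = True
not K = not False = True
not K nor G = True nor False = False
G nor (not K nor G) = False nor False = True
(not R xor (N nand V)) -> (G nor (not K nor G)) = True -> True = True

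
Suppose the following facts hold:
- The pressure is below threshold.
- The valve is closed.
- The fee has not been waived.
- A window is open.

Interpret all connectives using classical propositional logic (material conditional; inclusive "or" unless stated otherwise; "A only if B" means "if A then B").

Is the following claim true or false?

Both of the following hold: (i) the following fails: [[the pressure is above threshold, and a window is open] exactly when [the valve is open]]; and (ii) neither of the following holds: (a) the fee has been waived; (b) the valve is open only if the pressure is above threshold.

Let V = "the pressure is above threshold" (False), S = "a window is open" (True), M = "the valve is open" (False), W = "the fee has been waived" (False).
In symbols: not ((V and S) iff M) and (W nor (M -> V))

V and S = False and True = False
(V and S) iff M = False iff False = True
not ((V and S) iff M) = not True = False
M -> V = False -> False = True
W nor (M -> V) = False nor True = False
not ((V and S) iff M) and (W nor (M -> V)) = False and False = False

False.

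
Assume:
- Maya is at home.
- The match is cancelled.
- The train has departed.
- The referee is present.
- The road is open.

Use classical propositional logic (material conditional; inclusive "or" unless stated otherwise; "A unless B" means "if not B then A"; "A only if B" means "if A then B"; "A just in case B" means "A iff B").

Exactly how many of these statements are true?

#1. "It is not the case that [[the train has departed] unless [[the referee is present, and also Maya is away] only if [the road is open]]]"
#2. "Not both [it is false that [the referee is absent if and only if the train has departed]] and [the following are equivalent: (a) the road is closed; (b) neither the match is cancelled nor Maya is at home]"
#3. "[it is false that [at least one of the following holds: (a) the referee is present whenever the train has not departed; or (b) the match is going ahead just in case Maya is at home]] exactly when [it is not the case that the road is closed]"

0

Let R = "the train has departed" (T), S = "the referee is present" (T), P = "Maya is at home" (T), U = "the road is closed" (F), Q = "the match is cancelled" (T).

#1: In symbols: ~(R | ((S & ~P) -> ~U))

~P = ~T = F
S & ~P = T & F = F
~U = ~F = T
(S & ~P) -> ~U = F -> T = T
R | ((S & ~P) -> ~U) = T | T = T
~(R | ((S & ~P) -> ~U)) = ~T = F
Hence #1 is false.

#2: This is ~(~S <-> R) nand (U <-> (Q nor P)).

~S = ~T = F
~S <-> R = F <-> T = F
~(~S <-> R) = ~F = T
Q nor P = T nor T = F
U <-> (Q nor P) = F <-> F = T
~(~S <-> R) nand (U <-> (Q nor P)) = T nand T = F
So #2 is false.

#3: Parsed as ~((~R -> S) | (~Q <-> P)) <-> ~U

~R = ~T = F
~R -> S = F -> T = T
~Q = ~T = F
~Q <-> P = F <-> T = F
(~R -> S) | (~Q <-> P) = T | F = T
~((~R -> S) | (~Q <-> P)) = ~T = F
~U = ~F = T
~((~R -> S) | (~Q <-> P)) <-> ~U = F <-> T = F
Thus #3 is false.

True statements: 0 (none).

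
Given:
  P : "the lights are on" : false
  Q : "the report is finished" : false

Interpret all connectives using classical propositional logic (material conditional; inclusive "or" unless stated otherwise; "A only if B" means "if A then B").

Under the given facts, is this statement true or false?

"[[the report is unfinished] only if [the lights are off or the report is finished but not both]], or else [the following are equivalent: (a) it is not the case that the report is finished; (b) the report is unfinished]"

true

Parsed as (¬Q → (¬P ⊕ Q)) ∨ (¬Q ↔ ¬Q)

¬Q = ¬F = T
¬P = ¬F = T
¬P ⊕ Q = T ⊕ F = T
¬Q → (¬P ⊕ Q) = T → T = T
¬Q = ¬F = T
¬Q = ¬F = T
¬Q ↔ ¬Q = T ↔ T = T
(¬Q → (¬P ⊕ Q)) ∨ (¬Q ↔ ¬Q) = T ∨ T = T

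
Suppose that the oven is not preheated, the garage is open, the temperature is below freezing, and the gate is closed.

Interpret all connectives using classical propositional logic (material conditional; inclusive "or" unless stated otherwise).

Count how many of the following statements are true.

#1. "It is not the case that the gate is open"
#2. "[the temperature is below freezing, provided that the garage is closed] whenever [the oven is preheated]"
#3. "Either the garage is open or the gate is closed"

3

Let S = "the gate is open" (F), P = "the oven is preheated" (F), Q = "the garage is closed" (F), R = "the temperature is below freezing" (T).

#1: Parsed as ¬S

¬S = ¬F = T
Thus #1 is true.

#2: This is P → (Q → R).

Q → R = F → T = T
P → (Q → R) = F → T = T
So #2 is true.

#3: Formalization: ¬Q ∨ ¬S

¬Q = ¬F = T
¬S = ¬F = T
¬Q ∨ ¬S = T ∨ T = T
So #3 is true.

Count: 3.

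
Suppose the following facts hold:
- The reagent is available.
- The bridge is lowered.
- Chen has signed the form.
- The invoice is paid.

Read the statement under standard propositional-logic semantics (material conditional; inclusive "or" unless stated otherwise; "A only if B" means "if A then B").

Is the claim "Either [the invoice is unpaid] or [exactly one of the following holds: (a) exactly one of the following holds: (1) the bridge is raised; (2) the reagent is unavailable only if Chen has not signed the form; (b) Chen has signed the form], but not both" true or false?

Let W = "the invoice is paid" (True), L = "the bridge is raised" (False), S = "the reagent is available" (True), Q = "Chen has signed the form" (True).
This is not W xor ((L xor (not S -> not Q)) xor Q).

not W = not True = False
not S = not True = False
not Q = not True = False
not S -> not Q = False -> False = True
L xor (not S -> not Q) = False xor True = True
(L xor (not S -> not Q)) xor Q = True xor True = False
not W xor ((L xor (not S -> not Q)) xor Q) = False xor False = False

False.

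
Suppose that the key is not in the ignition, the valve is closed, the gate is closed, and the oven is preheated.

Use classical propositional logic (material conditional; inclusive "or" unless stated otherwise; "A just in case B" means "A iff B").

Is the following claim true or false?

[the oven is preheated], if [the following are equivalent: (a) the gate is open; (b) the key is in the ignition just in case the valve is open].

The statement is true.

Let V = "the gate is open" (F), P = "the key is in the ignition" (F), U = "the valve is open" (F), M = "the oven is preheated" (T).
Parsed as (V <-> (P <-> U)) -> M

P <-> U = F <-> F = T
V <-> (P <-> U) = F <-> T = F
(V <-> (P <-> U)) -> M = F -> T = T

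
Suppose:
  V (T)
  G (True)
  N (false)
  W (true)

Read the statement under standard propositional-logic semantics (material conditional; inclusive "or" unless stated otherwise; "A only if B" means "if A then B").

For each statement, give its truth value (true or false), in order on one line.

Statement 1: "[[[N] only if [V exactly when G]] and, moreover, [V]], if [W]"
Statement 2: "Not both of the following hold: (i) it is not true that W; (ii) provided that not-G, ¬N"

Statement 1 True; Statement 2 True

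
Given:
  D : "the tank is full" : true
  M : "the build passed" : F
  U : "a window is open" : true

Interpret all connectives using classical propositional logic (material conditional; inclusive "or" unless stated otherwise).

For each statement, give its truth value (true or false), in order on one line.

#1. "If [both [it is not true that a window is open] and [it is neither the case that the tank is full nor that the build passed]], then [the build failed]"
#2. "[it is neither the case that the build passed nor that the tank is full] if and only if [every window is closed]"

#1: Formalization: (¬U ∧ (D ↓ M)) → ¬M

¬U = ¬T = F
D ↓ M = T ↓ F = F
¬U ∧ (D ↓ M) = F ∧ F = F
¬M = ¬F = T
(¬U ∧ (D ↓ M)) → ¬M = F → T = T
So #1 is true.

#2: Parsed as (M ↓ D) ↔ ¬U

M ↓ D = F ↓ T = F
¬U = ¬T = F
(M ↓ D) ↔ ¬U = F ↔ F = T
Thus #2 is true.

#1 T / #2 T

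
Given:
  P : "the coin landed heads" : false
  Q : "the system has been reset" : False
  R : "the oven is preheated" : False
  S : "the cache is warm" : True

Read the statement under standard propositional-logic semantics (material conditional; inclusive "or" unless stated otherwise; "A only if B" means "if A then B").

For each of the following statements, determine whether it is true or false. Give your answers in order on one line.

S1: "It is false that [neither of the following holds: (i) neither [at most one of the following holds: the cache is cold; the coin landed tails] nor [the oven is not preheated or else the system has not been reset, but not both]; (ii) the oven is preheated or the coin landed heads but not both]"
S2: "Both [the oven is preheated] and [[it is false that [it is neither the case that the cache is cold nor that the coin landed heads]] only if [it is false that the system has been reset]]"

S1: Formalization: ~(((~S nand ~P) nor (~R xor ~Q)) nor (R xor P))

~S = ~T = F
~P = ~F = T
~S nand ~P = F nand T = T
~R = ~F = T
~Q = ~F = T
~R xor ~Q = T xor T = F
(~S nand ~P) nor (~R xor ~Q) = T nor F = F
R xor P = F xor F = F
((~S nand ~P) nor (~R xor ~Q)) nor (R xor P) = F nor F = T
~(((~S nand ~P) nor (~R xor ~Q)) nor (R xor P)) = ~T = F
Hence S1 is false.

S2: In symbols: R & (~(~S nor P) -> ~Q)

~S = ~T = F
~S nor P = F nor F = T
~(~S nor P) = ~T = F
~Q = ~F = T
~(~S nor P) -> ~Q = F -> T = T
R & (~(~S nor P) -> ~Q) = F & T = F
Thus S2 is false.

S1 F / S2 F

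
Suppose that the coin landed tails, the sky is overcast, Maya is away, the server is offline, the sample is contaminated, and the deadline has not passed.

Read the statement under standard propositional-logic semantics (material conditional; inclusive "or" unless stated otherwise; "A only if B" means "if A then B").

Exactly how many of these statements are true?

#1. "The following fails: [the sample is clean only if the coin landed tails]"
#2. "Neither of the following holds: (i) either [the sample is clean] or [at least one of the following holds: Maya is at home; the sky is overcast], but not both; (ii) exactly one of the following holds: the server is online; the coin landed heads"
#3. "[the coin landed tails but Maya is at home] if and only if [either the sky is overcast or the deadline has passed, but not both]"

0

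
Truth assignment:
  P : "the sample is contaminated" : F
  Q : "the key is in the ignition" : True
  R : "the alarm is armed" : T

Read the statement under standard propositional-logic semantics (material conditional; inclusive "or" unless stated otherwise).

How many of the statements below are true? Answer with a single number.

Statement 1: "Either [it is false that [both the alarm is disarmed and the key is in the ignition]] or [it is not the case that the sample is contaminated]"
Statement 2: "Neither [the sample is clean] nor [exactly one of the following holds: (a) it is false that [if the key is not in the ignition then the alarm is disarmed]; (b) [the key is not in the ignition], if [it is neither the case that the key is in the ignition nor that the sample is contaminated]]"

Statement 1: This is not (not R and Q) or not P.

not R = not True = False
not R and Q = False and True = False
not (not R and Q) = not False = True
not P = not False = True
not (not R and Q) or not P = True or True = True
So Statement 1 is true.

Statement 2: Parsed as not P nor (not (not Q -> not R) xor ((Q nor P) -> not Q))

not P = not False = True
not Q = not True = False
not R = not True = False
not Q -> not R = False -> False = True
not (not Q -> not R) = not True = False
Q nor P = True nor False = False
not Q = not True = False
(Q nor P) -> not Q = False -> False = True
not (not Q -> not R) xor ((Q nor P) -> not Q) = False xor True = True
not P nor (not (not Q -> not R) xor ((Q nor P) -> not Q)) = True nor True = False
Thus Statement 2 is false.

Count: 1.

1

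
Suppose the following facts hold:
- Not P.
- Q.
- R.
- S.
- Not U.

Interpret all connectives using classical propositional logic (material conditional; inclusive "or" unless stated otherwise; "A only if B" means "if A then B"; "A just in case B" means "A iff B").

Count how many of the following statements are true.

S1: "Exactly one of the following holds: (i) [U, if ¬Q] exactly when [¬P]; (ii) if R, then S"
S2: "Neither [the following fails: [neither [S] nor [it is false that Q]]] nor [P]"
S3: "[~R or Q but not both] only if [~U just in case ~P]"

S1: This is ((not Q -> U) iff not P) xor (R -> S).

not Q = not True = False
not Q -> U = False -> False = True
not P = not False = True
(not Q -> U) iff not P = True iff True = True
R -> S = True -> True = True
((not Q -> U) iff not P) xor (R -> S) = True xor True = False
So S1 is false.

S2: In symbols: not (S nor not Q) nor P

not Q = not True = False
S nor not Q = True nor False = False
not (S nor not Q) = not False = True
not (S nor not Q) nor P = True nor False = False
So S2 is false.

S3: This is (not R xor Q) -> (not U iff not P).

not R = not True = False
not R xor Q = False xor True = True
not U = not False = True
not P = not False = True
not U iff not P = True iff True = True
(not R xor Q) -> (not U iff not P) = True -> True = True
So S3 is true.

True statements: 1 (S3).

1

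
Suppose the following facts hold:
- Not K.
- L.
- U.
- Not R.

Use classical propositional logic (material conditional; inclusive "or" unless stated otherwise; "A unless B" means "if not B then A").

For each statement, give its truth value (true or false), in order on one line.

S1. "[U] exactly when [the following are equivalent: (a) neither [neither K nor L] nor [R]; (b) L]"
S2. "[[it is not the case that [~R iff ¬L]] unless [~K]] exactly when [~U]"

S1: This is U iff (((K nor L) nor R) iff L).

K nor L = False nor True = False
(K nor L) nor R = False nor False = True
((K nor L) nor R) iff L = True iff True = True
U iff (((K nor L) nor R) iff L) = True iff True = True
Thus S1 is true.

S2: Parsed as (not (not R iff not L) or not K) iff not U

not R = not False = True
not L = not True = False
not R iff not L = True iff False = False
not (not R iff not L) = not False = True
not K = not False = True
not (not R iff not L) or not K = True or True = True
not U = not True = False
(not (not R iff not L) or not K) iff not U = True iff False = False
So S2 is false.

S1 True / S2 False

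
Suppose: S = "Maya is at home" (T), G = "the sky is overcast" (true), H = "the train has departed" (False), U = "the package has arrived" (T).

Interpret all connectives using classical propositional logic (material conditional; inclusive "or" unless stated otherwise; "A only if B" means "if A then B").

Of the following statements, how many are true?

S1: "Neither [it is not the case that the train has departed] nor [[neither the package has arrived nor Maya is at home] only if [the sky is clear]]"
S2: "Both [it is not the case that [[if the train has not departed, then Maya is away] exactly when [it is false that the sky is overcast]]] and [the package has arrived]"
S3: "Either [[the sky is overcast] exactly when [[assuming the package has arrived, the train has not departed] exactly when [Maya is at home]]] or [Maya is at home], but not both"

0

S1: In symbols: not H nor ((U nor S) -> not G)

not H = not False = True
U nor S = True nor True = False
not G = not True = False
(U nor S) -> not G = False -> False = True
not H nor ((U nor S) -> not G) = True nor True = False
So S1 is false.

S2: Formalization: not ((not H -> not S) iff not G) and U

not H = not False = True
not S = not True = False
not H -> not S = True -> False = False
not G = not True = False
(not H -> not S) iff not G = False iff False = True
not ((not H -> not S) iff not G) = not True = False
not ((not H -> not S) iff not G) and U = False and True = False
Thus S2 is false.

S3: Parsed as (G iff ((U -> not H) iff S)) xor S

not H = not False = True
U -> not H = True -> True = True
(U -> not H) iff S = True iff True = True
G iff ((U -> not H) iff S) = True iff True = True
(G iff ((U -> not H) iff S)) xor S = True xor True = False
Hence S3 is false.

True statements: 0 (none).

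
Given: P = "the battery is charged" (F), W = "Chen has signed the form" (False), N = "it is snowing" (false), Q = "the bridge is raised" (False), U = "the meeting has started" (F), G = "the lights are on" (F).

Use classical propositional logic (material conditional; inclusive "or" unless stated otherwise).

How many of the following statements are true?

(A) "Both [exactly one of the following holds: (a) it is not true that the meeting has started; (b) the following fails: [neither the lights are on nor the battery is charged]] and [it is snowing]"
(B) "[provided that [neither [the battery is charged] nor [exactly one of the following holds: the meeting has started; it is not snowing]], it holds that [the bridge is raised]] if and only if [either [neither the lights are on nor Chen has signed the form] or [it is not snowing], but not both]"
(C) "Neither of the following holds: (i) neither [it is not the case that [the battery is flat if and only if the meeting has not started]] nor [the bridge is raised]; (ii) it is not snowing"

0

(A): Formalization: (not U xor not (G nor P)) and N

not U = not False = True
G nor P = False nor False = True
not (G nor P) = not True = False
not U xor not (G nor P) = True xor False = True
(not U xor not (G nor P)) and N = True and False = False
Thus (A) is false.

(B): Parsed as ((P nor (U xor not N)) -> Q) iff ((G nor W) xor not N)

not N = not False = True
U xor not N = False xor True = True
P nor (U xor not N) = False nor True = False
(P nor (U xor not N)) -> Q = False -> False = True
G nor W = False nor False = True
not N = not False = True
(G nor W) xor not N = True xor True = False
((P nor (U xor not N)) -> Q) iff ((G nor W) xor not N) = True iff False = False
Hence (B) is false.

(C): Formalization: (not (not P iff not U) nor Q) nor not N

not P = not False = True
not U = not False = True
not P iff not U = True iff True = True
not (not P iff not U) = not True = False
not (not P iff not U) nor Q = False nor False = True
not N = not False = True
(not (not P iff not U) nor Q) nor not N = True nor True = False
Hence (C) is false.

Count: 0.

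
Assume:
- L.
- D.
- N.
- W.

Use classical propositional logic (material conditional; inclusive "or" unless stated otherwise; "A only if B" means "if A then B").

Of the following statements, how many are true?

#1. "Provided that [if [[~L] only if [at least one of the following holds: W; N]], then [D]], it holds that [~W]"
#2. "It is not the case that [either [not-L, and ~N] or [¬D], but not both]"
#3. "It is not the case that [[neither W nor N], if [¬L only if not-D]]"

2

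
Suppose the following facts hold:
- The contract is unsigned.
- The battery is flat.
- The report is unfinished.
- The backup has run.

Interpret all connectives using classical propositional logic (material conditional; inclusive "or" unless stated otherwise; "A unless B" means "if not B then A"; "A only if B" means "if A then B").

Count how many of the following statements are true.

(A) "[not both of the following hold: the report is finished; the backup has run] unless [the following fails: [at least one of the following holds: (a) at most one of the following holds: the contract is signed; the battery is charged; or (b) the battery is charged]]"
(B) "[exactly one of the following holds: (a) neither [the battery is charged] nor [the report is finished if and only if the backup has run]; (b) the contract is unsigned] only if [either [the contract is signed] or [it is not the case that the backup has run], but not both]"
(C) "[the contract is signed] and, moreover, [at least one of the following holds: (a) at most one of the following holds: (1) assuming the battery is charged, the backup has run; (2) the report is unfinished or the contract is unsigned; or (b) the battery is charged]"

Let R = "the report is finished" (F), S = "the backup has run" (T), P = "the contract is signed" (F), Q = "the battery is charged" (F).

(A): This is (R nand S) | ~((P nand Q) | Q).

R nand S = F nand T = T
P nand Q = F nand F = T
(P nand Q) | Q = T | F = T
~((P nand Q) | Q) = ~T = F
(R nand S) | ~((P nand Q) | Q) = T | F = T
So (A) is true.

(B): In symbols: ((Q nor (R <-> S)) xor ~P) -> (P xor ~S)

R <-> S = F <-> T = F
Q nor (R <-> S) = F nor F = T
~P = ~F = T
(Q nor (R <-> S)) xor ~P = T xor T = F
~S = ~T = F
P xor ~S = F xor F = F
((Q nor (R <-> S)) xor ~P) -> (P xor ~S) = F -> F = T
Hence (B) is true.

(C): Formalization: P & (((Q -> S) nand (~R | ~P)) | Q)

Q -> S = F -> T = T
~R = ~F = T
~P = ~F = T
~R | ~P = T | T = T
(Q -> S) nand (~R | ~P) = T nand T = F
((Q -> S) nand (~R | ~P)) | Q = F | F = F
P & (((Q -> S) nand (~R | ~P)) | Q) = F & F = F
Thus (C) is false.

2 of the 3 statements are true ((A), (B)).

2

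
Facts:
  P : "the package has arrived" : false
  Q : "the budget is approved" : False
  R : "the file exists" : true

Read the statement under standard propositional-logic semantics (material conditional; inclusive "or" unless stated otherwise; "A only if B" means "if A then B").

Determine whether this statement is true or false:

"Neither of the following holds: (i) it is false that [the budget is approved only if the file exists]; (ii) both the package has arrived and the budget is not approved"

True.

Parsed as not (Q -> R) nor (P and not Q)

Q -> R = False -> True = True
not (Q -> R) = not True = False
not Q = not False = True
P and not Q = False and True = False
not (Q -> R) nor (P and not Q) = False nor False = True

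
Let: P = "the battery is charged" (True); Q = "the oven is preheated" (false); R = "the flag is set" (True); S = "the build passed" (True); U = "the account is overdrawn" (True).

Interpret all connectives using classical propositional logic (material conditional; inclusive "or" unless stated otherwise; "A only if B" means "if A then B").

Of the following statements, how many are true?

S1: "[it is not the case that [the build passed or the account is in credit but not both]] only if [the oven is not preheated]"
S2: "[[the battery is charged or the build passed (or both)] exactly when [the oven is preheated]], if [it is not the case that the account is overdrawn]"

S1: Parsed as ~(S xor ~U) -> ~Q

~U = ~T = F
S xor ~U = T xor F = T
~(S xor ~U) = ~T = F
~Q = ~F = T
~(S xor ~U) -> ~Q = F -> T = T
Thus S1 is true.

S2: This is ~U -> ((P | S) <-> Q).

~U = ~T = F
P | S = T | T = T
(P | S) <-> Q = T <-> F = F
~U -> ((P | S) <-> Q) = F -> F = T
So S2 is true.

True statements: 2.

2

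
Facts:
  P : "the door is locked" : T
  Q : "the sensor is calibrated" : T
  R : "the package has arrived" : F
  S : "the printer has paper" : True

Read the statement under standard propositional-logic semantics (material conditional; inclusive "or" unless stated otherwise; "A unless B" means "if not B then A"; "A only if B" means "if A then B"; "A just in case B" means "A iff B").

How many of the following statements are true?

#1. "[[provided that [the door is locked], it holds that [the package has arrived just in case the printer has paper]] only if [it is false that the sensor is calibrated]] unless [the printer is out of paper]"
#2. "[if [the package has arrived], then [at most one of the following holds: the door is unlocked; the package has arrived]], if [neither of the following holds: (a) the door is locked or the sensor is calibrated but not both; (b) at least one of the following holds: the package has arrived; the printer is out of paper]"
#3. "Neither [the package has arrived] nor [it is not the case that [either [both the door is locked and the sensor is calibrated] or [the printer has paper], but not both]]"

2

#1: Formalization: ((P -> (R iff S)) -> not Q) or not S

R iff S = False iff True = False
P -> (R iff S) = True -> False = False
not Q = not True = False
(P -> (R iff S)) -> not Q = False -> False = True
not S = not True = False
((P -> (R iff S)) -> not Q) or not S = True or False = True
So #1 is true.

#2: In symbols: ((P xor Q) nor (R or not S)) -> (R -> (not P nand R))

P xor Q = True xor True = False
not S = not True = False
R or not S = False or False = False
(P xor Q) nor (R or not S) = False nor False = True
not P = not True = False
not P nand R = False nand False = True
R -> (not P nand R) = False -> True = True
((P xor Q) nor (R or not S)) -> (R -> (not P nand R)) = True -> True = True
Hence #2 is true.

#3: Formalization: R nor not ((P and Q) xor S)

P and Q = True and True = True
(P and Q) xor S = True xor True = False
not ((P and Q) xor S) = not False = True
R nor not ((P and Q) xor S) = False nor True = False
Hence #3 is false.

Count: 2.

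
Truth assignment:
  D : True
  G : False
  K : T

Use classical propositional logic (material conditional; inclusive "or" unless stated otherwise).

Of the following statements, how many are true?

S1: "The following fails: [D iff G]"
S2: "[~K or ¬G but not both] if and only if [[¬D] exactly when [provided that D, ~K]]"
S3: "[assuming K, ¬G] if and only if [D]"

3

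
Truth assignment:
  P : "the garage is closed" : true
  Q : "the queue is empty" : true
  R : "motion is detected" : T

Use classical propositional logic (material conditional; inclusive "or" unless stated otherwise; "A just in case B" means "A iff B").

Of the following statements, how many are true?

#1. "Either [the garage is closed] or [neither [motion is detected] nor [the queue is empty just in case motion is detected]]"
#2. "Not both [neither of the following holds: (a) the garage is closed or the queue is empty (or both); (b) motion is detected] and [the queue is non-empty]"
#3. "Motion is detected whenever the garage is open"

3

#1: Formalization: P or (R nor (Q iff R))

Q iff R = True iff True = True
R nor (Q iff R) = True nor True = False
P or (R nor (Q iff R)) = True or False = True
Hence #1 is true.

#2: This is ((P or Q) nor R) nand not Q.

P or Q = True or True = True
(P or Q) nor R = True nor True = False
not Q = not True = False
((P or Q) nor R) nand not Q = False nand False = True
So #2 is true.

#3: Formalization: not P -> R

not P = not True = False
not P -> R = False -> True = True
Hence #3 is true.

Count: 3.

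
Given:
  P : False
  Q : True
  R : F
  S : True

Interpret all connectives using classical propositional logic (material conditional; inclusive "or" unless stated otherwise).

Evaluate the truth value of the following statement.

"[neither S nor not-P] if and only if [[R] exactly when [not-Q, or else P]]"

False.

Values: S=True, P=False, R=False, Q=True.
This is (S nor not P) iff (R iff (not Q or P)).

not P = not False = True
S nor not P = True nor True = False
not Q = not True = False
not Q or P = False or False = False
R iff (not Q or P) = False iff False = True
(S nor not P) iff (R iff (not Q or P)) = False iff True = False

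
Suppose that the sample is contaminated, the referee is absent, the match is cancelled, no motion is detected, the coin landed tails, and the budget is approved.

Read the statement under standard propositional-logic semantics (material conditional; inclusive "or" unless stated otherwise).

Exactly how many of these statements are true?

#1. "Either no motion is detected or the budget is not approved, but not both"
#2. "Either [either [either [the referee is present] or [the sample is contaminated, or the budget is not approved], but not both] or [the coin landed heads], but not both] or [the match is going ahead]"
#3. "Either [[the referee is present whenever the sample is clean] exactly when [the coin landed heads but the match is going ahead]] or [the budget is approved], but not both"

3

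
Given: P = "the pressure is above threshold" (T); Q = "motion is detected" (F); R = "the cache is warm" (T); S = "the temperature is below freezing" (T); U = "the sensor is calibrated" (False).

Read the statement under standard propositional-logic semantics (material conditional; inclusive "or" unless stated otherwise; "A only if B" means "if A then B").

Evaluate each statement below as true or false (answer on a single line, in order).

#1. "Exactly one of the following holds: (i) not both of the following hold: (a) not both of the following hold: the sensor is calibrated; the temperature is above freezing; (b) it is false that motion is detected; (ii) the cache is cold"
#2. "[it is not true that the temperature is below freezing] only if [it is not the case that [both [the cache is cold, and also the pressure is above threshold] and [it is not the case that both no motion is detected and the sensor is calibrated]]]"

#1: In symbols: ((U ↑ ¬S) ↑ ¬Q) ⊕ ¬R

¬S = ¬T = F
U ↑ ¬S = F ↑ F = T
¬Q = ¬F = T
(U ↑ ¬S) ↑ ¬Q = T ↑ T = F
¬R = ¬T = F
((U ↑ ¬S) ↑ ¬Q) ⊕ ¬R = F ⊕ F = F
So #1 is false.

#2: Formalization: ¬S → ¬((¬R ∧ P) ∧ (¬Q ↑ U))

¬S = ¬T = F
¬R = ¬T = F
¬R ∧ P = F ∧ T = F
¬Q = ¬F = T
¬Q ↑ U = T ↑ F = T
(¬R ∧ P) ∧ (¬Q ↑ U) = F ∧ T = F
¬((¬R ∧ P) ∧ (¬Q ↑ U)) = ¬F = T
¬S → ¬((¬R ∧ P) ∧ (¬Q ↑ U)) = F → T = T
So #2 is true.

#1 false / #2 true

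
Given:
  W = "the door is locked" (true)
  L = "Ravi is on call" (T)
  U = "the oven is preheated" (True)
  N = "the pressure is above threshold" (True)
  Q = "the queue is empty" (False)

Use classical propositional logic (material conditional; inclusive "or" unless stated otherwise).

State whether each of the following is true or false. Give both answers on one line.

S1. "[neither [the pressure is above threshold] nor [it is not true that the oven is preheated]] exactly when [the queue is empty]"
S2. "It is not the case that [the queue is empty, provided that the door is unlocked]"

S1: In symbols: (N nor ~U) <-> Q

~U = ~T = F
N nor ~U = T nor F = F
(N nor ~U) <-> Q = F <-> F = T
Thus S1 is true.

S2: This is ~(~W -> Q).

~W = ~T = F
~W -> Q = F -> F = T
~(~W -> Q) = ~T = F
Hence S2 is false.

S1 T, S2 F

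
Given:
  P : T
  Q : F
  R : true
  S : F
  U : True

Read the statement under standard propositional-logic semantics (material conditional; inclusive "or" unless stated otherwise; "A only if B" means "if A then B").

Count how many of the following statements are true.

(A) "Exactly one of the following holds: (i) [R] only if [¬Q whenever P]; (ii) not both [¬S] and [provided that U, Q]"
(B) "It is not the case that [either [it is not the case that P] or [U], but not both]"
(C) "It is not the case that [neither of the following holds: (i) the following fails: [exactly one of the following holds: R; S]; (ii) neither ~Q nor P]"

(A): This is (R → (P → ¬Q)) ⊕ (¬S ↑ (U → Q)).

¬Q = ¬F = T
P → ¬Q = T → T = T
R → (P → ¬Q) = T → T = T
¬S = ¬F = T
U → Q = T → F = F
¬S ↑ (U → Q) = T ↑ F = T
(R → (P → ¬Q)) ⊕ (¬S ↑ (U → Q)) = T ⊕ T = F
Hence (A) is false.

(B): Parsed as ¬(¬P ⊕ U)

¬P = ¬T = F
¬P ⊕ U = F ⊕ T = T
¬(¬P ⊕ U) = ¬T = F
Thus (B) is false.

(C): This is ¬(¬(R ⊕ S) ↓ (¬Q ↓ P)).

R ⊕ S = T ⊕ F = T
¬(R ⊕ S) = ¬T = F
¬Q = ¬F = T
¬Q ↓ P = T ↓ T = F
¬(R ⊕ S) ↓ (¬Q ↓ P) = F ↓ F = T
¬(¬(R ⊕ S) ↓ (¬Q ↓ P)) = ¬T = F
So (C) is false.

Count: 0.

0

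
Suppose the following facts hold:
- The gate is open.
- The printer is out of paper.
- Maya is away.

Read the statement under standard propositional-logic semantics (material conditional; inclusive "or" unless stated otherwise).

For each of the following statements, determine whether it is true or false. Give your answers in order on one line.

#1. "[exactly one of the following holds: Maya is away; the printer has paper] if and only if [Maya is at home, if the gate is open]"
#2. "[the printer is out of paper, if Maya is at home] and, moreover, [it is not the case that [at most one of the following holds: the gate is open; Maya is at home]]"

Let R = "Maya is at home" (F), Q = "the printer has paper" (F), P = "the gate is open" (T).

#1: This is (¬R ⊕ Q) ↔ (P → R).

¬R = ¬F = T
¬R ⊕ Q = T ⊕ F = T
P → R = T → F = F
(¬R ⊕ Q) ↔ (P → R) = T ↔ F = F
Thus #1 is false.

#2: This is (R → ¬Q) ∧ ¬(P ↑ R).

¬Q = ¬F = T
R → ¬Q = F → T = T
P ↑ R = T ↑ F = T
¬(P ↑ R) = ¬T = F
(R → ¬Q) ∧ ¬(P ↑ R) = T ∧ F = F
Hence #2 is false.

#1 false; #2 false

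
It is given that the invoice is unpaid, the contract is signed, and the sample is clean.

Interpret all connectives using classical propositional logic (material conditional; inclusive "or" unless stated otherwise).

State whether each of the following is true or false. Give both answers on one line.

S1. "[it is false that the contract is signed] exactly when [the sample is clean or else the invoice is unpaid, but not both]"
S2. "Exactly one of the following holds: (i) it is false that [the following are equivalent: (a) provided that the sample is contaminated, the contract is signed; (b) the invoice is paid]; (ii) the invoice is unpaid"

S1 true / S2 false

Let Q = "the contract is signed" (T), R = "the sample is contaminated" (F), P = "the invoice is paid" (F).

S1: In symbols: ¬Q ↔ (¬R ⊕ ¬P)

¬Q = ¬T = F
¬R = ¬F = T
¬P = ¬F = T
¬R ⊕ ¬P = T ⊕ T = F
¬Q ↔ (¬R ⊕ ¬P) = F ↔ F = T
Hence S1 is true.

S2: Parsed as ¬((R → Q) ↔ P) ⊕ ¬P

R → Q = F → T = T
(R → Q) ↔ P = T ↔ F = F
¬((R → Q) ↔ P) = ¬F = T
¬P = ¬F = T
¬((R → Q) ↔ P) ⊕ ¬P = T ⊕ T = F
So S2 is false.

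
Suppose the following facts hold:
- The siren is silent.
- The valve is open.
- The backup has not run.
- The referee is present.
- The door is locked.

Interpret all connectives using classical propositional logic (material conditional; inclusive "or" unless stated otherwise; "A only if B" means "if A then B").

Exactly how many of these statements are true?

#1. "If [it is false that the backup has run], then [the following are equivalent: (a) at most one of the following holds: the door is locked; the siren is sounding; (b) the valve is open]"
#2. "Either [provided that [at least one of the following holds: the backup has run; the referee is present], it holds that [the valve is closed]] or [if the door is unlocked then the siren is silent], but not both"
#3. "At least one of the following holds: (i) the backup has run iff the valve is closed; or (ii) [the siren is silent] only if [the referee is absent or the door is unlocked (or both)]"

3

Let L = "the backup has run" (False), R = "the door is locked" (True), U = "the siren is sounding" (False), W = "the valve is open" (True), V = "the referee is present" (True).

#1: This is not L -> ((R nand U) iff W).

not L = not False = True
R nand U = True nand False = True
(R nand U) iff W = True iff True = True
not L -> ((R nand U) iff W) = True -> True = True
Hence #1 is true.

#2: This is ((L or V) -> not W) xor (not R -> not U).

L or V = False or True = True
not W = not True = False
(L or V) -> not W = True -> False = False
not R = not True = False
not U = not False = True
not R -> not U = False -> True = True
((L or V) -> not W) xor (not R -> not U) = False xor True = True
Thus #2 is true.

#3: In symbols: (L iff not W) or (not U -> (not V or not R))

not W = not True = False
L iff not W = False iff False = True
not U = not False = True
not V = not True = False
not R = not True = False
not V or not R = False or False = False
not U -> (not V or not R) = True -> False = False
(L iff not W) or (not U -> (not V or not R)) = True or False = True
So #3 is true.

3 of the 3 statements are true.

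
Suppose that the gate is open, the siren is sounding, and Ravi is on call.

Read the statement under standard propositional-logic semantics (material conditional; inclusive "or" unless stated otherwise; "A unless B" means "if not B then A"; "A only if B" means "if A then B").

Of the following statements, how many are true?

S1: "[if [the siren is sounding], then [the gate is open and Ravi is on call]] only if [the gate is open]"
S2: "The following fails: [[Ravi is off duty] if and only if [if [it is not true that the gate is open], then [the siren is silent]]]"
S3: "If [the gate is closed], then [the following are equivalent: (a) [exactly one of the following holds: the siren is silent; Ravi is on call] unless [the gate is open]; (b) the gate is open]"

3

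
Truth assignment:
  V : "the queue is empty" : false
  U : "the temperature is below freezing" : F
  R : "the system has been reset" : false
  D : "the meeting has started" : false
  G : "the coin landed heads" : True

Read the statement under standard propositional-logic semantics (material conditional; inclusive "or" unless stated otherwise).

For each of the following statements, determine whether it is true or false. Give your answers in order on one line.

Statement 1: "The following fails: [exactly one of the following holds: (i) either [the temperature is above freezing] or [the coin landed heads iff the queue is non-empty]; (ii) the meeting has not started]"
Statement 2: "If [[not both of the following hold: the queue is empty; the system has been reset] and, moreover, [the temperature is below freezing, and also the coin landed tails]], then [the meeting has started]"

Statement 1 T, Statement 2 T

Statement 1: Parsed as ~((~U | (G <-> ~V)) xor ~D)

~U = ~F = T
~V = ~F = T
G <-> ~V = T <-> T = T
~U | (G <-> ~V) = T | T = T
~D = ~F = T
(~U | (G <-> ~V)) xor ~D = T xor T = F
~((~U | (G <-> ~V)) xor ~D) = ~F = T
So Statement 1 is true.

Statement 2: In symbols: ((V nand R) & (U & ~G)) -> D

V nand R = F nand F = T
~G = ~T = F
U & ~G = F & F = F
(V nand R) & (U & ~G) = T & F = F
((V nand R) & (U & ~G)) -> D = F -> F = T
Hence Statement 2 is true.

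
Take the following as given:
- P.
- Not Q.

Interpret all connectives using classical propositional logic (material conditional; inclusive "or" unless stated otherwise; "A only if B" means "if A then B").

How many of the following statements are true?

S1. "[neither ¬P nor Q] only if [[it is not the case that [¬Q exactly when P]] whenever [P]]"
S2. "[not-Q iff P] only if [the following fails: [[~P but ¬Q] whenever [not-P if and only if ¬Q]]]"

0

S1: This is (~P nor Q) -> (P -> ~(~Q <-> P)).

~P = ~T = F
~P nor Q = F nor F = T
~Q = ~F = T
~Q <-> P = T <-> T = T
~(~Q <-> P) = ~T = F
P -> ~(~Q <-> P) = T -> F = F
(~P nor Q) -> (P -> ~(~Q <-> P)) = T -> F = F
Thus S1 is false.

S2: Formalization: (~Q <-> P) -> ~((~P <-> ~Q) -> (~P & ~Q))

~Q = ~F = T
~Q <-> P = T <-> T = T
~P = ~T = F
~Q = ~F = T
~P <-> ~Q = F <-> T = F
~P = ~T = F
~Q = ~F = T
~P & ~Q = F & T = F
(~P <-> ~Q) -> (~P & ~Q) = F -> F = T
~((~P <-> ~Q) -> (~P & ~Q)) = ~T = F
(~Q <-> P) -> ~((~P <-> ~Q) -> (~P & ~Q)) = T -> F = F
Hence S2 is false.

Count: 0.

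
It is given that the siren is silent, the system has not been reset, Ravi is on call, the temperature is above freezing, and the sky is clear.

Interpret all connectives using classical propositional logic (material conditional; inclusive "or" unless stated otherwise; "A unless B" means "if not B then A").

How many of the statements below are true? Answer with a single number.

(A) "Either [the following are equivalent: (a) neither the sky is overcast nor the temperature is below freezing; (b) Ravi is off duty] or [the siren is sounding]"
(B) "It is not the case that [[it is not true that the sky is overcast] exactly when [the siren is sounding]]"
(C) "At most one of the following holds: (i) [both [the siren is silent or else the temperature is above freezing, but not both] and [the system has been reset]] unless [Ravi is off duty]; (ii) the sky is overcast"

Let U = "the sky is overcast" (F), Q = "the temperature is below freezing" (F), S = "Ravi is on call" (T), G = "the siren is sounding" (F), W = "the system has been reset" (F).

(A): In symbols: ((U ↓ Q) ↔ ¬S) ∨ G

U ↓ Q = F ↓ F = T
¬S = ¬T = F
(U ↓ Q) ↔ ¬S = T ↔ F = F
((U ↓ Q) ↔ ¬S) ∨ G = F ∨ F = F
So (A) is false.

(B): This is ¬(¬U ↔ G).

¬U = ¬F = T
¬U ↔ G = T ↔ F = F
¬(¬U ↔ G) = ¬F = T
Hence (B) is true.

(C): This is (((¬G ⊕ ¬Q) ∧ W) ∨ ¬S) ↑ U.

¬G = ¬F = T
¬Q = ¬F = T
¬G ⊕ ¬Q = T ⊕ T = F
(¬G ⊕ ¬Q) ∧ W = F ∧ F = F
¬S = ¬T = F
((¬G ⊕ ¬Q) ∧ W) ∨ ¬S = F ∨ F = F
(((¬G ⊕ ¬Q) ∧ W) ∨ ¬S) ↑ U = F ↑ F = T
So (C) is true.

True statements: 2 ((B), (C)).

2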